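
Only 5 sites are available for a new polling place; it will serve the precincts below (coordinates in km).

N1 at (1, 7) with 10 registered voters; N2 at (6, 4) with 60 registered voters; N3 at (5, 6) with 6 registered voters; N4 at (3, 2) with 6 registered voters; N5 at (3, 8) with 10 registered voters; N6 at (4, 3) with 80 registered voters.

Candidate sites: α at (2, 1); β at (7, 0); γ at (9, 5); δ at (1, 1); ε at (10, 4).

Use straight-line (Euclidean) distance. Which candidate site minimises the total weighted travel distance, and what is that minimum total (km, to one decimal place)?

α, total 701.3 km

Total weighted distance at each candidate:
  α (2, 1): total = 701.3
  β (7, 0): total = 833.2
  γ (9, 5): total = 835.1
  δ (1, 1): total = 822.9
  ε (10, 4): total = 978.1
Minimum is at α with total 701.3 km.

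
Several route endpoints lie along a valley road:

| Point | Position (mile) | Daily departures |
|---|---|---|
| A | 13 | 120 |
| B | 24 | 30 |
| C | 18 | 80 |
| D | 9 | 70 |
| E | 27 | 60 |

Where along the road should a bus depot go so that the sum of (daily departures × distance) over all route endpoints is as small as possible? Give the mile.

x = 13

For a sum of weighted absolute distances on a line, the optimum is the weighted median (not the mean). Total weight W = 360; half-weight = 180.
Sort by position and accumulate weight:
  mile 9 (D, w=70) → cum 70
  mile 13 (A, w=120) → cum 190  ≥ 180 → median here
  mile 18 (C, w=80) → cum 270
  mile 24 (B, w=30) → cum 300
  mile 27 (E, w=60) → cum 360
Optimal location: mile 13.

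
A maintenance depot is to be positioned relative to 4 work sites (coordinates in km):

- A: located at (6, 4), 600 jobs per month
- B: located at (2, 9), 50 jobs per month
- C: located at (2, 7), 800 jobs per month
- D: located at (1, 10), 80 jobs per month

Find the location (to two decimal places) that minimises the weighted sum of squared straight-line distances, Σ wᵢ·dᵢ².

The minimiser of Σwᵢ‖p−pᵢ‖² is the weighted centroid p* = (Σwᵢpᵢ)/(Σwᵢ).
Σwᵢ = 1530.
Σwᵢxᵢ = 600·6 + 50·2 + 800·2 + 80·1 = 5380.
Σwᵢyᵢ = 600·4 + 50·9 + 800·7 + 80·10 = 9250.
x* = 5380/1530 = 3.52, y* = 9250/1530 = 6.05.

(3.52, 6.05)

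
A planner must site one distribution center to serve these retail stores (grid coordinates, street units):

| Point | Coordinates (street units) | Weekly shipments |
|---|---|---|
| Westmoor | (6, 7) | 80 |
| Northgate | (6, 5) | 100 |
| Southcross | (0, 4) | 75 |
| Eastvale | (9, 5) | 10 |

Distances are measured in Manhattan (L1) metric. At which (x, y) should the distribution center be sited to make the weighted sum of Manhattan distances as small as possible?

Manhattan distance separates: Σwᵢ(|x−xᵢ|+|y−yᵢ|) = Σwᵢ|x−xᵢ| + Σwᵢ|y−yᵢ|, so x and y are optimised independently as 1-D weighted medians.
Total weight W = 265; half = 132.5.
x-coordinate, sorted with cumulative weight:
  x=0 (Southcross, w=75) cum 75
  x=6 (Westmoor, w=80) cum 155  ← median
  x=6 (Northgate, w=100) cum 255
  x=9 (Eastvale, w=10) cum 265
⇒ x* = 6
y-coordinate, sorted with cumulative weight:
  y=4 (Southcross, w=75) cum 75
  y=5 (Northgate, w=100) cum 175  ← median
  y=5 (Eastvale, w=10) cum 185
  y=7 (Westmoor, w=80) cum 265
⇒ y* = 5

(6, 5)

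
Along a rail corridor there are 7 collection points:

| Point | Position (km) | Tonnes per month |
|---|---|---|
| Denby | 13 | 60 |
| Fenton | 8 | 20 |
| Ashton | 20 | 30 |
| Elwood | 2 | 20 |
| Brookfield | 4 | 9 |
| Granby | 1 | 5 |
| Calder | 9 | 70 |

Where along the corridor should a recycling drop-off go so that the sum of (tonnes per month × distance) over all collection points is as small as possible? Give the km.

x = 9

For a sum of weighted absolute distances on a line, the optimum is the weighted median (not the mean). Total weight W = 214; half-weight = 107.
Sort by position and accumulate weight:
  km 1 (Granby, w=5) → cum 5
  km 2 (Elwood, w=20) → cum 25
  km 4 (Brookfield, w=9) → cum 34
  km 8 (Fenton, w=20) → cum 54
  km 9 (Calder, w=70) → cum 124  ≥ 107 → median here
  km 13 (Denby, w=60) → cum 184
  km 20 (Ashton, w=30) → cum 214
Optimal location: km 9.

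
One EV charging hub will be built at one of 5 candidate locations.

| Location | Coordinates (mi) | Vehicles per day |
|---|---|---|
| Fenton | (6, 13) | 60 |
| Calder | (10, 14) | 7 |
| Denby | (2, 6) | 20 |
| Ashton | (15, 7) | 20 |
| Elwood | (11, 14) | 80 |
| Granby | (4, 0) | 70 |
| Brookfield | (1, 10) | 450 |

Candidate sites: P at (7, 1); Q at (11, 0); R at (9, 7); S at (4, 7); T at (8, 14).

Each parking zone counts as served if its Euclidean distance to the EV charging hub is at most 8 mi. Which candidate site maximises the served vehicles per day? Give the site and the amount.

S, covering 600

Coverage radius r = 8 mi; a point is covered iff (Δx)²+(Δy)² ≤ 8² = 64.
  P (7, 1): covers {Denby, Granby} → 90
  Q (11, 0): covers {Granby} → 70
  R (9, 7): covers {Fenton, Calder, Denby, Ashton, Elwood} → 187
  S (4, 7): covers {Fenton, Denby, Granby, Brookfield} → 600
  T (8, 14): covers {Fenton, Calder, Elwood} → 147
Maximum coverage at S: 600 vehicles per day.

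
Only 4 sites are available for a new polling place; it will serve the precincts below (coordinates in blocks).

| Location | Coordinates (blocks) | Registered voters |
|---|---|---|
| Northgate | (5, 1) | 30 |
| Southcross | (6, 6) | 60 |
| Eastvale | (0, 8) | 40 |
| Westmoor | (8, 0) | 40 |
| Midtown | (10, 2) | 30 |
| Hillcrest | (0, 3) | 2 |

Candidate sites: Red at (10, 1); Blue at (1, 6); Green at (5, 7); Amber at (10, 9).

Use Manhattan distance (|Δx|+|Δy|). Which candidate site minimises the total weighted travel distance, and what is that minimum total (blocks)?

Total weighted distance at each candidate:
  Red (10, 1): total = 1544
  Blue (1, 6): total = 1608
  Green (5, 7): total = 1258
  Amber (10, 9): total = 1932
Minimum is at Green with total 1258 blocks.

Green, total 1258 blocks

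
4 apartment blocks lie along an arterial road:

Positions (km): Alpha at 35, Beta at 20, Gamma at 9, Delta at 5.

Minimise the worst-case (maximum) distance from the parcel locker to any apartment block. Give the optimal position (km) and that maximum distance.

The 1-center on a line is the midpoint of the two extreme points: leftmost at 5, rightmost at 35.
Optimal location = (5 + 35)/2 = 20; maximum distance = (35 − 5)/2 = 15.

location 20, max distance 15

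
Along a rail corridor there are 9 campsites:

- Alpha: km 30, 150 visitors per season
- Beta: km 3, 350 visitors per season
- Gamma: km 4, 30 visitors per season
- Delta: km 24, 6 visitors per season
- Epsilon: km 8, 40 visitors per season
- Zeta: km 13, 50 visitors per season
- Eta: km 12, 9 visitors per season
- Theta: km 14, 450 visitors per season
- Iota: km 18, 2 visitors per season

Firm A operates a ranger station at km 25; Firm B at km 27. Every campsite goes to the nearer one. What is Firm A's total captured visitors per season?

The indifferent point is the midpoint (25+27)/2 = 26; campsites left of it (closer to Firm A at 25) go to Firm A, those right go to Firm B.
  Beta at 3 (w=350) → Firm A
  Gamma at 4 (w=30) → Firm A
  Epsilon at 8 (w=40) → Firm A
  Eta at 12 (w=9) → Firm A
  Zeta at 13 (w=50) → Firm A
  Theta at 14 (w=450) → Firm A
  Iota at 18 (w=2) → Firm A
  Delta at 24 (w=6) → Firm A
  Alpha at 30 (w=150) → Firm B
Firm A captures 937; Firm B captures 150.

937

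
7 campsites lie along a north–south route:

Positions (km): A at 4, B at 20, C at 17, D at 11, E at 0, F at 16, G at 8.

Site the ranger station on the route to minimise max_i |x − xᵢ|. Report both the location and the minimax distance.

The 1-center on a line is the midpoint of the two extreme points: leftmost at 0, rightmost at 20.
Optimal location = (0 + 20)/2 = 10; maximum distance = (20 − 0)/2 = 10.

location 10, max distance 10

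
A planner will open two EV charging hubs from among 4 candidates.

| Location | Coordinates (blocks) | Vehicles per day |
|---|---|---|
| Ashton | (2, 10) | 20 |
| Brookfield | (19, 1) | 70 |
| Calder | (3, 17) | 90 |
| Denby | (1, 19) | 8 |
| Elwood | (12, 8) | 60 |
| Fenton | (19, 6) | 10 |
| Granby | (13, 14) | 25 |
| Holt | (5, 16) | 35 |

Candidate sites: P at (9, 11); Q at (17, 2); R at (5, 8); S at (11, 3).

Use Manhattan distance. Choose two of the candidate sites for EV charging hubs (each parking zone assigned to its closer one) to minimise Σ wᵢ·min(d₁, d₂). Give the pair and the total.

Evaluate every pair (each demand assigned to the nearer of the two):
  {P, Q}: total = 2488
  {Q, R}: total = 2530
  {R, S}: total = 2985
  {P, S}: total = 3028
  {P, R}: total = 3575
  {Q, S}: total = 4128
Best pair: {P, Q} with total 2488.

{P, Q}, total 2488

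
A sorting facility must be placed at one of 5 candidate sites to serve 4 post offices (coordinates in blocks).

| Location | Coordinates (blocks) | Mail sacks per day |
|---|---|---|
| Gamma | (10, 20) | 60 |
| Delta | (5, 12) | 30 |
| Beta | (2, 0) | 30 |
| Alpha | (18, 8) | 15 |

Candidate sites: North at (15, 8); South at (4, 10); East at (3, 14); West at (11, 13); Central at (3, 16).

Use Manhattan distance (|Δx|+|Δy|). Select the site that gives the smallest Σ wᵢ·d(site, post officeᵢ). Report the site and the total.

Total weighted distance at each candidate:
  North (15, 8): total = 2115
  South (4, 10): total = 1650
  East (3, 14): total = 1665
  West (11, 13): total = 1530
  Central (3, 16): total = 1695
Minimum is at West with total 1530 blocks.

West, total 1530 blocks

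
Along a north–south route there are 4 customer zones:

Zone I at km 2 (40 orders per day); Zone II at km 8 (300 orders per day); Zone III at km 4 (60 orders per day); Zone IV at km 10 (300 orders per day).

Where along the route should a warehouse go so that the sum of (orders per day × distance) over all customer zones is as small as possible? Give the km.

For a sum of weighted absolute distances on a line, the optimum is the weighted median (not the mean). Total weight W = 700; half-weight = 350.
Sort by position and accumulate weight:
  km 2 (Zone I, w=40) → cum 40
  km 4 (Zone III, w=60) → cum 100
  km 8 (Zone II, w=300) → cum 400  ≥ 350 → median here
  km 10 (Zone IV, w=300) → cum 700
Optimal location: km 8.

x = 8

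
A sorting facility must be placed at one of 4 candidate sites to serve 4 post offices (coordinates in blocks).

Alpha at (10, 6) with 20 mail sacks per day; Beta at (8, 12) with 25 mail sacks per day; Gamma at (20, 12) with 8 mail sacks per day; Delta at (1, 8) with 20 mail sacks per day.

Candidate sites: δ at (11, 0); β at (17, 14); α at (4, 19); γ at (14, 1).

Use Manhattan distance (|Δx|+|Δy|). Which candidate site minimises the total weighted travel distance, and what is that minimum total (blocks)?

Total weighted distance at each candidate:
  δ (11, 0): total = 1043
  β (17, 14): total = 1055
  α (4, 19): total = 1119
  γ (14, 1): total = 1141
Minimum is at δ with total 1043 blocks.

δ, total 1043 blocks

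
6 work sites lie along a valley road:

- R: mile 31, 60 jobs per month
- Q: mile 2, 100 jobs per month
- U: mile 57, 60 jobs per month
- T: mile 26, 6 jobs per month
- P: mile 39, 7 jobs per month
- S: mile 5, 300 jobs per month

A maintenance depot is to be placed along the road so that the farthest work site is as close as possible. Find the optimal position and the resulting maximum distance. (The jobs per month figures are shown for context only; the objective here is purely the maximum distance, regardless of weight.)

The 1-center on a line is the midpoint of the two extreme points: leftmost at 2, rightmost at 57.
Optimal location = (2 + 57)/2 = 29.5; maximum distance = (57 − 2)/2 = 27.5.

location 29.5, max distance 27.5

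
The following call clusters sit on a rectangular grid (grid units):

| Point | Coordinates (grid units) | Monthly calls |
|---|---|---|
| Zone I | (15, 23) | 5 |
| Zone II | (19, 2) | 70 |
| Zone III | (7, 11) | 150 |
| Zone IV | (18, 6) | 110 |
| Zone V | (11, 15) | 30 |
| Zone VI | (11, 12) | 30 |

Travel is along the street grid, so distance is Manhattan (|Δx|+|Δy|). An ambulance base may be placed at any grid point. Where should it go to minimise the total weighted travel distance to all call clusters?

Manhattan distance separates: Σwᵢ(|x−xᵢ|+|y−yᵢ|) = Σwᵢ|x−xᵢ| + Σwᵢ|y−yᵢ|, so x and y are optimised independently as 1-D weighted medians.
Total weight W = 395; half = 197.5.
x-coordinate, sorted with cumulative weight:
  x=7 (Zone III, w=150) cum 150
  x=11 (Zone V, w=30) cum 180
  x=11 (Zone VI, w=30) cum 210  ← median
  x=15 (Zone I, w=5) cum 215
  x=18 (Zone IV, w=110) cum 325
  x=19 (Zone II, w=70) cum 395
⇒ x* = 11
y-coordinate, sorted with cumulative weight:
  y=2 (Zone II, w=70) cum 70
  y=6 (Zone IV, w=110) cum 180
  y=11 (Zone III, w=150) cum 330  ← median
  y=12 (Zone VI, w=30) cum 360
  y=15 (Zone V, w=30) cum 390
  y=23 (Zone I, w=5) cum 395
⇒ y* = 11

(11, 11)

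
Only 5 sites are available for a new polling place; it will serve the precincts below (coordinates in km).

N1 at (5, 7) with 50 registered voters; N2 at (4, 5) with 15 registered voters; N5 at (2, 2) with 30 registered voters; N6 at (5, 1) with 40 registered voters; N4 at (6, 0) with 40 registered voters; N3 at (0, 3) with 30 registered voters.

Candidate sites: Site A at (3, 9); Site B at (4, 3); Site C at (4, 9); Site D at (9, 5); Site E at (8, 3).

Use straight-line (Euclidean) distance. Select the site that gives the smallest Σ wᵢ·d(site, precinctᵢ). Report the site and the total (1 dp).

Site B, total 656.9 km

Total weighted distance at each candidate:
  Site A (3, 9): total = 1326.0
  Site B (4, 3): total = 656.9
  Site C (4, 9): total = 1297.8
  Site D (9, 5): total = 1263.2
  Site E (8, 3): total = 1028.0
Minimum is at Site B with total 656.9 km.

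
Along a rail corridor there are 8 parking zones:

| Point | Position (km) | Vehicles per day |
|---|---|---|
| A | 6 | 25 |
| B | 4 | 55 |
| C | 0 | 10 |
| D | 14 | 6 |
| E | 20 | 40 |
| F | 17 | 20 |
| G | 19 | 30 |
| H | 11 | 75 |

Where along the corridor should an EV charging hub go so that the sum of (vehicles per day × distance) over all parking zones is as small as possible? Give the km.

For a sum of weighted absolute distances on a line, the optimum is the weighted median (not the mean). Total weight W = 261; half-weight = 130.5.
Sort by position and accumulate weight:
  km 0 (C, w=10) → cum 10
  km 4 (B, w=55) → cum 65
  km 6 (A, w=25) → cum 90
  km 11 (H, w=75) → cum 165  ≥ 130.5 → median here
  km 14 (D, w=6) → cum 171
  km 17 (F, w=20) → cum 191
  km 19 (G, w=30) → cum 221
  km 20 (E, w=40) → cum 261
Optimal location: km 11.

x = 11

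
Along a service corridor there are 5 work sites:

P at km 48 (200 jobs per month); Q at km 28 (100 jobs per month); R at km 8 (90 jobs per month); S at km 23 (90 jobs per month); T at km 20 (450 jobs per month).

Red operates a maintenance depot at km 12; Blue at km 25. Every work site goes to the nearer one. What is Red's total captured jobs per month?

90

The indifferent point is the midpoint (12+25)/2 = 18.5; work sites left of it (closer to Red at 12) go to Red, those right go to Blue.
  R at 8 (w=90) → Red
  T at 20 (w=450) → Blue
  S at 23 (w=90) → Blue
  Q at 28 (w=100) → Blue
  P at 48 (w=200) → Blue
Red captures 90; Blue captures 840.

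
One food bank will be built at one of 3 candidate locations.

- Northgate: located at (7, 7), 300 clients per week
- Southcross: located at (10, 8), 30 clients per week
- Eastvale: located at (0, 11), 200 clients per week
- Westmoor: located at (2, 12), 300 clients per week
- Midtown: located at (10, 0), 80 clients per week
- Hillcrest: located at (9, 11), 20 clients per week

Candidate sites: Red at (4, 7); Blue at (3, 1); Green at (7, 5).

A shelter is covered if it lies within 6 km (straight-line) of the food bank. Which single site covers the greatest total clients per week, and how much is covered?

Red, covering 800

Coverage radius r = 6 km; a point is covered iff (Δx)²+(Δy)² ≤ 6² = 36.
  Red (4, 7): covers {Northgate, Eastvale, Westmoor} → 800
  Blue (3, 1): covers {none} → 0
  Green (7, 5): covers {Northgate, Southcross, Midtown} → 410
Maximum coverage at Red: 800 clients per week.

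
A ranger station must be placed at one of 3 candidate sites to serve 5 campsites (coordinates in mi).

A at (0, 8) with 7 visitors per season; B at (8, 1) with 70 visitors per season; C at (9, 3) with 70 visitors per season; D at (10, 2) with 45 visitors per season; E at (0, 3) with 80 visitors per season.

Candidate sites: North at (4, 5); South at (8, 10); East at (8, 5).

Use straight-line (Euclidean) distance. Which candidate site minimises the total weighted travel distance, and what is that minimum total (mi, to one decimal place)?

East, total 1318.3 mi

Total weighted distance at each candidate:
  North (4, 5): total = 1467.6
  South (8, 10): total = 2404.2
  East (8, 5): total = 1318.3
Minimum is at East with total 1318.3 mi.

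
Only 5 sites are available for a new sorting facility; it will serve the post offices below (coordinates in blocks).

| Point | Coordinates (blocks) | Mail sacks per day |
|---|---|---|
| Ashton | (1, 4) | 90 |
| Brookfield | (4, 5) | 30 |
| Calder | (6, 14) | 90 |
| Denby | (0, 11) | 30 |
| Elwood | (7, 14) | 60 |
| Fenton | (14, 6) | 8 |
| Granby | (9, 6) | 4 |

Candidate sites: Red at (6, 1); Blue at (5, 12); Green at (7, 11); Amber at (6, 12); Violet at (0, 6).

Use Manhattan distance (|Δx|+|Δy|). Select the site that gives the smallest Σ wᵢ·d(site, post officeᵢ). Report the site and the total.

Total weighted distance at each candidate:
  Red (6, 1): total = 3526
  Blue (5, 12): total = 2170
  Green (7, 11): total = 2314
  Amber (6, 12): total = 2158
  Violet (0, 6): total = 2878
Minimum is at Amber with total 2158 blocks.

Amber, total 2158 blocks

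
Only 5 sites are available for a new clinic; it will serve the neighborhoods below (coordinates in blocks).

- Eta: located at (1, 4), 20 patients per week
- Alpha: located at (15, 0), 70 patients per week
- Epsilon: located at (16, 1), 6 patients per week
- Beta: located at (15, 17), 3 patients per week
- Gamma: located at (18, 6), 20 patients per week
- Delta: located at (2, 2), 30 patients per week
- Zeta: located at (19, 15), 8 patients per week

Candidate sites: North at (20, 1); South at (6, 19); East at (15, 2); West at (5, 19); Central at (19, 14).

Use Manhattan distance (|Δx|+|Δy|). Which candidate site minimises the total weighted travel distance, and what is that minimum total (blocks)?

East, total 1183 blocks

Total weighted distance at each candidate:
  North (20, 1): total = 1777
  South (6, 19): total = 3827
  East (15, 2): total = 1183
  West (5, 19): total = 3884
  Central (19, 14): total = 2995
Minimum is at East with total 1183 blocks.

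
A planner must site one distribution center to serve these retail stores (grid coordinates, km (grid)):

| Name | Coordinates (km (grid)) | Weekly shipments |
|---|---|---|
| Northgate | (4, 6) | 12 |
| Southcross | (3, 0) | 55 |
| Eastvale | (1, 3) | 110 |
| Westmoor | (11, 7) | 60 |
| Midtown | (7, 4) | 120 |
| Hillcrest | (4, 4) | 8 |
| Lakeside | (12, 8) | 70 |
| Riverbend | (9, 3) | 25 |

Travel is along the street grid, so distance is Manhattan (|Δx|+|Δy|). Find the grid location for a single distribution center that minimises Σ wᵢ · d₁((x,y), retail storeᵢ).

(7, 4)

Manhattan distance separates: Σwᵢ(|x−xᵢ|+|y−yᵢ|) = Σwᵢ|x−xᵢ| + Σwᵢ|y−yᵢ|, so x and y are optimised independently as 1-D weighted medians.
Total weight W = 460; half = 230.
x-coordinate, sorted with cumulative weight:
  x=1 (Eastvale, w=110) cum 110
  x=3 (Southcross, w=55) cum 165
  x=4 (Northgate, w=12) cum 177
  x=4 (Hillcrest, w=8) cum 185
  x=7 (Midtown, w=120) cum 305  ← median
  x=9 (Riverbend, w=25) cum 330
  x=11 (Westmoor, w=60) cum 390
  x=12 (Lakeside, w=70) cum 460
⇒ x* = 7
y-coordinate, sorted with cumulative weight:
  y=0 (Southcross, w=55) cum 55
  y=3 (Eastvale, w=110) cum 165
  y=3 (Riverbend, w=25) cum 190
  y=4 (Midtown, w=120) cum 310  ← median
  y=4 (Hillcrest, w=8) cum 318
  y=6 (Northgate, w=12) cum 330
  y=7 (Westmoor, w=60) cum 390
  y=8 (Lakeside, w=70) cum 460
⇒ y* = 4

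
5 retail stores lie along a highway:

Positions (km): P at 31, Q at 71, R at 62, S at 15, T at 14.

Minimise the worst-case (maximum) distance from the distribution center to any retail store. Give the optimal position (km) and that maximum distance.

The 1-center on a line is the midpoint of the two extreme points: leftmost at 14, rightmost at 71.
Optimal location = (14 + 71)/2 = 42.5; maximum distance = (71 − 14)/2 = 28.5.

location 42.5, max distance 28.5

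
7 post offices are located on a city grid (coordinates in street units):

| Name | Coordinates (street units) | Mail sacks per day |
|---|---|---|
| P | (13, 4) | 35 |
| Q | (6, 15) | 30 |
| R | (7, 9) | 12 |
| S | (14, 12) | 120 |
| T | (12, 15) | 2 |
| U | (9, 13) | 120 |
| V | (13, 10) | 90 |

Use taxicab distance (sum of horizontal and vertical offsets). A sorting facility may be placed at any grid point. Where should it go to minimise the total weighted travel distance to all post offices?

(13, 12)

Manhattan distance separates: Σwᵢ(|x−xᵢ|+|y−yᵢ|) = Σwᵢ|x−xᵢ| + Σwᵢ|y−yᵢ|, so x and y are optimised independently as 1-D weighted medians.
Total weight W = 409; half = 204.5.
x-coordinate, sorted with cumulative weight:
  x=6 (Q, w=30) cum 30
  x=7 (R, w=12) cum 42
  x=9 (U, w=120) cum 162
  x=12 (T, w=2) cum 164
  x=13 (P, w=35) cum 199
  x=13 (V, w=90) cum 289  ← median
  x=14 (S, w=120) cum 409
⇒ x* = 13
y-coordinate, sorted with cumulative weight:
  y=4 (P, w=35) cum 35
  y=9 (R, w=12) cum 47
  y=10 (V, w=90) cum 137
  y=12 (S, w=120) cum 257  ← median
  y=13 (U, w=120) cum 377
  y=15 (Q, w=30) cum 407
  y=15 (T, w=2) cum 409
⇒ y* = 12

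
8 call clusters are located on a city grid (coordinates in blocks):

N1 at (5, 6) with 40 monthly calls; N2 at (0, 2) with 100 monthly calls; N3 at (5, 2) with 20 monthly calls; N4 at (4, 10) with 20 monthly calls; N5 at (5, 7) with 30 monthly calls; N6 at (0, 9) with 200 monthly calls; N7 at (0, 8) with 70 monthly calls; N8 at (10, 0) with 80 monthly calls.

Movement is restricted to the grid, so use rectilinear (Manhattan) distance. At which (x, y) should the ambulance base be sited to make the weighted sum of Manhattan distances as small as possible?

(0, 8)

Manhattan distance separates: Σwᵢ(|x−xᵢ|+|y−yᵢ|) = Σwᵢ|x−xᵢ| + Σwᵢ|y−yᵢ|, so x and y are optimised independently as 1-D weighted medians.
Total weight W = 560; half = 280.
x-coordinate, sorted with cumulative weight:
  x=0 (N2, w=100) cum 100
  x=0 (N6, w=200) cum 300  ← median
  x=0 (N7, w=70) cum 370
  x=4 (N4, w=20) cum 390
  x=5 (N1, w=40) cum 430
  x=5 (N3, w=20) cum 450
  x=5 (N5, w=30) cum 480
  x=10 (N8, w=80) cum 560
⇒ x* = 0
y-coordinate, sorted with cumulative weight:
  y=0 (N8, w=80) cum 80
  y=2 (N2, w=100) cum 180
  y=2 (N3, w=20) cum 200
  y=6 (N1, w=40) cum 240
  y=7 (N5, w=30) cum 270
  y=8 (N7, w=70) cum 340  ← median
  y=9 (N6, w=200) cum 540
  y=10 (N4, w=20) cum 560
⇒ y* = 8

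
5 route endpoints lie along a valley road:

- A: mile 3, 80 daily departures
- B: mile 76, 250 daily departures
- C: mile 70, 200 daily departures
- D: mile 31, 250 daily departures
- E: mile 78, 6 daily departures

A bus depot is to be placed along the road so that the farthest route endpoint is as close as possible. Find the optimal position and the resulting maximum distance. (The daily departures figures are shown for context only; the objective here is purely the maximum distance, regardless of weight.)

location 40.5, max distance 37.5

The 1-center on a line is the midpoint of the two extreme points: leftmost at 3, rightmost at 78.
Optimal location = (3 + 78)/2 = 40.5; maximum distance = (78 − 3)/2 = 37.5.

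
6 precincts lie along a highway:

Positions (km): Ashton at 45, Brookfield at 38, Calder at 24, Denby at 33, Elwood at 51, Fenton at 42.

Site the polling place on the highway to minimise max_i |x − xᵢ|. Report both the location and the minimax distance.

The 1-center on a line is the midpoint of the two extreme points: leftmost at 24, rightmost at 51.
Optimal location = (24 + 51)/2 = 37.5; maximum distance = (51 − 24)/2 = 13.5.

location 37.5, max distance 13.5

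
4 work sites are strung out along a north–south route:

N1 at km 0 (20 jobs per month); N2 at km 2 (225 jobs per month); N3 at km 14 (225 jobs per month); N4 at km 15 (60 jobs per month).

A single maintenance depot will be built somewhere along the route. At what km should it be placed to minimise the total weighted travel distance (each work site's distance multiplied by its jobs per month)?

For a sum of weighted absolute distances on a line, the optimum is the weighted median (not the mean). Total weight W = 530; half-weight = 265.
Sort by position and accumulate weight:
  km 0 (N1, w=20) → cum 20
  km 2 (N2, w=225) → cum 245
  km 14 (N3, w=225) → cum 470  ≥ 265 → median here
  km 15 (N4, w=60) → cum 530
Optimal location: km 14.

x = 14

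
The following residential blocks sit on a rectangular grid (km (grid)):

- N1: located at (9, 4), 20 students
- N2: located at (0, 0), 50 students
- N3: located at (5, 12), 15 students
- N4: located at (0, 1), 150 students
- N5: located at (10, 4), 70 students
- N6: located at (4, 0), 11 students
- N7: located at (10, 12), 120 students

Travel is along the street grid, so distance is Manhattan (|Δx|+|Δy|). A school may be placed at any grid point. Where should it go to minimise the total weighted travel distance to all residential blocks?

Manhattan distance separates: Σwᵢ(|x−xᵢ|+|y−yᵢ|) = Σwᵢ|x−xᵢ| + Σwᵢ|y−yᵢ|, so x and y are optimised independently as 1-D weighted medians.
Total weight W = 436; half = 218.
x-coordinate, sorted with cumulative weight:
  x=0 (N2, w=50) cum 50
  x=0 (N4, w=150) cum 200
  x=4 (N6, w=11) cum 211
  x=5 (N3, w=15) cum 226  ← median
  x=9 (N1, w=20) cum 246
  x=10 (N5, w=70) cum 316
  x=10 (N7, w=120) cum 436
⇒ x* = 5
y-coordinate, sorted with cumulative weight:
  y=0 (N2, w=50) cum 50
  y=0 (N6, w=11) cum 61
  y=1 (N4, w=150) cum 211
  y=4 (N1, w=20) cum 231  ← median
  y=4 (N5, w=70) cum 301
  y=12 (N3, w=15) cum 316
  y=12 (N7, w=120) cum 436
⇒ y* = 4

(5, 4)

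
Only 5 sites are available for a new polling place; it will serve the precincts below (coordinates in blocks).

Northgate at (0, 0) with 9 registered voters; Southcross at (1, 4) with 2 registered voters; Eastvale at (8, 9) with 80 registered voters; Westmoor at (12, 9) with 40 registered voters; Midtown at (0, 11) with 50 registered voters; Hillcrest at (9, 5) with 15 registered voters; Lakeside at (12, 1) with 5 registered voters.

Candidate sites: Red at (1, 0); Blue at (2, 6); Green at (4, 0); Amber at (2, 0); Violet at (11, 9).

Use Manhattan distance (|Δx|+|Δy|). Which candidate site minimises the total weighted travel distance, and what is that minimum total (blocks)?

Total weighted distance at each candidate:
  Red (1, 0): total = 2952
  Blue (2, 6): total = 1863
  Green (4, 0): total = 2715
  Amber (2, 0): total = 2873
  Violet (11, 9): total = 1275
Minimum is at Violet with total 1275 blocks.

Violet, total 1275 blocks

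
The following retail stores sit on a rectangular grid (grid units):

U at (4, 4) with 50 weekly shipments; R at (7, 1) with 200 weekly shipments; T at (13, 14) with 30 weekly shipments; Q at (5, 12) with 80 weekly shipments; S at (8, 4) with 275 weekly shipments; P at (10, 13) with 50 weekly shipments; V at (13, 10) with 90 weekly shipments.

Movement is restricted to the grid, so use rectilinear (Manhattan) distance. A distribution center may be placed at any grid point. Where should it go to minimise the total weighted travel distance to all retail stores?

(8, 4)

Manhattan distance separates: Σwᵢ(|x−xᵢ|+|y−yᵢ|) = Σwᵢ|x−xᵢ| + Σwᵢ|y−yᵢ|, so x and y are optimised independently as 1-D weighted medians.
Total weight W = 775; half = 387.5.
x-coordinate, sorted with cumulative weight:
  x=4 (U, w=50) cum 50
  x=5 (Q, w=80) cum 130
  x=7 (R, w=200) cum 330
  x=8 (S, w=275) cum 605  ← median
  x=10 (P, w=50) cum 655
  x=13 (T, w=30) cum 685
  x=13 (V, w=90) cum 775
⇒ x* = 8
y-coordinate, sorted with cumulative weight:
  y=1 (R, w=200) cum 200
  y=4 (U, w=50) cum 250
  y=4 (S, w=275) cum 525  ← median
  y=10 (V, w=90) cum 615
  y=12 (Q, w=80) cum 695
  y=13 (P, w=50) cum 745
  y=14 (T, w=30) cum 775
⇒ y* = 4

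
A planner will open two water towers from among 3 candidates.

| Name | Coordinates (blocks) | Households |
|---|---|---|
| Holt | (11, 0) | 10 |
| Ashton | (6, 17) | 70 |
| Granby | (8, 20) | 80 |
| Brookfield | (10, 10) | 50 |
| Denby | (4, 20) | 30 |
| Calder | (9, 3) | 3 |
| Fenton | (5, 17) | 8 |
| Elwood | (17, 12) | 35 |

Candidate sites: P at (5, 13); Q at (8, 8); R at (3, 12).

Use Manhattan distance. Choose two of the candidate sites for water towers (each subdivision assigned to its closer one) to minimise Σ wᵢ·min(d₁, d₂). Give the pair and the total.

Evaluate every pair (each demand assigned to the nearer of the two):
  {P, Q}: total = 2205
  {P, R}: total = 2509
  {Q, R}: total = 2629
Best pair: {P, Q} with total 2205.

{P, Q}, total 2205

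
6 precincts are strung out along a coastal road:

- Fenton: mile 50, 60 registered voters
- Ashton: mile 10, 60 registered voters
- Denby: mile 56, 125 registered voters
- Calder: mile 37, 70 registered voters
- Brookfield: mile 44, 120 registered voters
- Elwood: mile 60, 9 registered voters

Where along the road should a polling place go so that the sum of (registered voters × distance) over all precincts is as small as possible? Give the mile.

x = 44

For a sum of weighted absolute distances on a line, the optimum is the weighted median (not the mean). Total weight W = 444; half-weight = 222.
Sort by position and accumulate weight:
  mile 10 (Ashton, w=60) → cum 60
  mile 37 (Calder, w=70) → cum 130
  mile 44 (Brookfield, w=120) → cum 250  ≥ 222 → median here
  mile 50 (Fenton, w=60) → cum 310
  mile 56 (Denby, w=125) → cum 435
  mile 60 (Elwood, w=9) → cum 444
Optimal location: mile 44.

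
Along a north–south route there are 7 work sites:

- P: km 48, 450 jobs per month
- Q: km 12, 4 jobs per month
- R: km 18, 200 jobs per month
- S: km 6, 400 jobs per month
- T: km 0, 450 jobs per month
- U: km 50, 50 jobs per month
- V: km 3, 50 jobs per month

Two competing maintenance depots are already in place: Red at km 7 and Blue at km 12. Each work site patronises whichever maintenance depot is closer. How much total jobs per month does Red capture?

900

The indifferent point is the midpoint (7+12)/2 = 9.5; work sites left of it (closer to Red at 7) go to Red, those right go to Blue.
  T at 0 (w=450) → Red
  V at 3 (w=50) → Red
  S at 6 (w=400) → Red
  Q at 12 (w=4) → Blue
  R at 18 (w=200) → Blue
  P at 48 (w=450) → Blue
  U at 50 (w=50) → Blue
Red captures 900; Blue captures 704.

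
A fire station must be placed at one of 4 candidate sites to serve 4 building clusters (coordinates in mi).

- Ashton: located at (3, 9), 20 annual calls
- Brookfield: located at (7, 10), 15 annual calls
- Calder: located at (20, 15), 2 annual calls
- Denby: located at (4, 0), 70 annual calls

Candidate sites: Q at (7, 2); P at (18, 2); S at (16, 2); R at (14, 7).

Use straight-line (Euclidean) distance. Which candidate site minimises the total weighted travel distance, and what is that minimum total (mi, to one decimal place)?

Q, total 570.4 mi

Total weighted distance at each candidate:
  Q (7, 2): total = 570.4
  P (18, 2): total = 1551.3
  S (16, 2): total = 1354.7
  R (14, 7): total = 1212.3
Minimum is at Q with total 570.4 mi.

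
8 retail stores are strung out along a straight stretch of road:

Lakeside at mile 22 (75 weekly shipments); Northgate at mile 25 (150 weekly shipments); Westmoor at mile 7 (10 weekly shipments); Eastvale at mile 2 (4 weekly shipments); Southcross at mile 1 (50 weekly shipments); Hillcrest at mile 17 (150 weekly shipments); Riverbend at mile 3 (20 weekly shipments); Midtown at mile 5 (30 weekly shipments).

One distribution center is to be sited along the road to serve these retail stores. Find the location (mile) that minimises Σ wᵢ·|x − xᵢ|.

For a sum of weighted absolute distances on a line, the optimum is the weighted median (not the mean). Total weight W = 489; half-weight = 244.5.
Sort by position and accumulate weight:
  mile 1 (Southcross, w=50) → cum 50
  mile 2 (Eastvale, w=4) → cum 54
  mile 3 (Riverbend, w=20) → cum 74
  mile 5 (Midtown, w=30) → cum 104
  mile 7 (Westmoor, w=10) → cum 114
  mile 17 (Hillcrest, w=150) → cum 264  ≥ 244.5 → median here
  mile 22 (Lakeside, w=75) → cum 339
  mile 25 (Northgate, w=150) → cum 489
Optimal location: mile 17.

x = 17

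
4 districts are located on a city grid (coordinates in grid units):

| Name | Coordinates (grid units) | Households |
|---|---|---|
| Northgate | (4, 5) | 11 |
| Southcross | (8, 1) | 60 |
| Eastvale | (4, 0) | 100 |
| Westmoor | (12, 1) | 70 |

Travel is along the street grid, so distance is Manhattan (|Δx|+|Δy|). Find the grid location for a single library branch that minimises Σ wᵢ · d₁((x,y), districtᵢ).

(8, 1)

Manhattan distance separates: Σwᵢ(|x−xᵢ|+|y−yᵢ|) = Σwᵢ|x−xᵢ| + Σwᵢ|y−yᵢ|, so x and y are optimised independently as 1-D weighted medians.
Total weight W = 241; half = 120.5.
x-coordinate, sorted with cumulative weight:
  x=4 (Northgate, w=11) cum 11
  x=4 (Eastvale, w=100) cum 111
  x=8 (Southcross, w=60) cum 171  ← median
  x=12 (Westmoor, w=70) cum 241
⇒ x* = 8
y-coordinate, sorted with cumulative weight:
  y=0 (Eastvale, w=100) cum 100
  y=1 (Southcross, w=60) cum 160  ← median
  y=1 (Westmoor, w=70) cum 230
  y=5 (Northgate, w=11) cum 241
⇒ y* = 1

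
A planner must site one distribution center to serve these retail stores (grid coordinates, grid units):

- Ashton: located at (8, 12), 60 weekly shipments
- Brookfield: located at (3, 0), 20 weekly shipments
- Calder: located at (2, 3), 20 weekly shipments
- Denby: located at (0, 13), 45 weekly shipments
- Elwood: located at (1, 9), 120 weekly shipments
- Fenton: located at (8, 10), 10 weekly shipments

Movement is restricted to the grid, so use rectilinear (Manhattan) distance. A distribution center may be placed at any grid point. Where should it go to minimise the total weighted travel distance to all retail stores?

(1, 9)

Manhattan distance separates: Σwᵢ(|x−xᵢ|+|y−yᵢ|) = Σwᵢ|x−xᵢ| + Σwᵢ|y−yᵢ|, so x and y are optimised independently as 1-D weighted medians.
Total weight W = 275; half = 137.5.
x-coordinate, sorted with cumulative weight:
  x=0 (Denby, w=45) cum 45
  x=1 (Elwood, w=120) cum 165  ← median
  x=2 (Calder, w=20) cum 185
  x=3 (Brookfield, w=20) cum 205
  x=8 (Ashton, w=60) cum 265
  x=8 (Fenton, w=10) cum 275
⇒ x* = 1
y-coordinate, sorted with cumulative weight:
  y=0 (Brookfield, w=20) cum 20
  y=3 (Calder, w=20) cum 40
  y=9 (Elwood, w=120) cum 160  ← median
  y=10 (Fenton, w=10) cum 170
  y=12 (Ashton, w=60) cum 230
  y=13 (Denby, w=45) cum 275
⇒ y* = 9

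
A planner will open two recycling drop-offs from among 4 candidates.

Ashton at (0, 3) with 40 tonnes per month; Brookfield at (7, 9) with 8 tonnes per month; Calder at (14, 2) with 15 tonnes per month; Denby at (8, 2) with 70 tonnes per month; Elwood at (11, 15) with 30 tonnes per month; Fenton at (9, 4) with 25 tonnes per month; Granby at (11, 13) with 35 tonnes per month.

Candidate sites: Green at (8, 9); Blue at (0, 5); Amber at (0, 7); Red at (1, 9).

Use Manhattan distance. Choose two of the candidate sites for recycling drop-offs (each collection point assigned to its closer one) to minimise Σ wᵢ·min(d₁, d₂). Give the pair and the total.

Evaluate every pair (each demand assigned to the nearer of the two):
  {Green, Blue}: total = 1438
  {Green, Amber}: total = 1518
  {Green, Red}: total = 1638
  {Blue, Red}: total = 2373
  {Blue, Amber}: total = 2592
  {Amber, Red}: total = 2673
Best pair: {Green, Blue} with total 1438.

{Green, Blue}, total 1438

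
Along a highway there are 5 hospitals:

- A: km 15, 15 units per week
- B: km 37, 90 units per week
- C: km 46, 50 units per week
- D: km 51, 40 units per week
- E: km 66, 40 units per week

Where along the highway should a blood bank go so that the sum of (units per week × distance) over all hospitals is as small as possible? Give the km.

For a sum of weighted absolute distances on a line, the optimum is the weighted median (not the mean). Total weight W = 235; half-weight = 117.5.
Sort by position and accumulate weight:
  km 15 (A, w=15) → cum 15
  km 37 (B, w=90) → cum 105
  km 46 (C, w=50) → cum 155  ≥ 117.5 → median here
  km 51 (D, w=40) → cum 195
  km 66 (E, w=40) → cum 235
Optimal location: km 46.

x = 46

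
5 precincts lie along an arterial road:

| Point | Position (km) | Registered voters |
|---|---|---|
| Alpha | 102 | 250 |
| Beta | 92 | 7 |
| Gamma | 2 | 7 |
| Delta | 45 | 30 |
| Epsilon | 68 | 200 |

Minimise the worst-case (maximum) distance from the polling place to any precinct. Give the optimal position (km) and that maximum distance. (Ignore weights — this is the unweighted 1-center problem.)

The 1-center on a line is the midpoint of the two extreme points: leftmost at 2, rightmost at 102.
Optimal location = (2 + 102)/2 = 52; maximum distance = (102 − 2)/2 = 50.

location 52, max distance 50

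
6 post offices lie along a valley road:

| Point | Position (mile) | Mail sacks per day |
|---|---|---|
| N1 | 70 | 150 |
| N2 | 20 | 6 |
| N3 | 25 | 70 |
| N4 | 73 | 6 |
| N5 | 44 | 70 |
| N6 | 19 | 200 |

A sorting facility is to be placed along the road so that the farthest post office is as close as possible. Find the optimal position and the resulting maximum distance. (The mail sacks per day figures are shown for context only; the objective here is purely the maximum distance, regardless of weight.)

location 46, max distance 27

The 1-center on a line is the midpoint of the two extreme points: leftmost at 19, rightmost at 73.
Optimal location = (19 + 73)/2 = 46; maximum distance = (73 − 19)/2 = 27.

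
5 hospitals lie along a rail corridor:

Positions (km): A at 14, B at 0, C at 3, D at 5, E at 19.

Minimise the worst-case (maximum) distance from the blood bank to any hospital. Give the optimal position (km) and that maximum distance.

location 9.5, max distance 9.5

The 1-center on a line is the midpoint of the two extreme points: leftmost at 0, rightmost at 19.
Optimal location = (0 + 19)/2 = 9.5; maximum distance = (19 − 0)/2 = 9.5.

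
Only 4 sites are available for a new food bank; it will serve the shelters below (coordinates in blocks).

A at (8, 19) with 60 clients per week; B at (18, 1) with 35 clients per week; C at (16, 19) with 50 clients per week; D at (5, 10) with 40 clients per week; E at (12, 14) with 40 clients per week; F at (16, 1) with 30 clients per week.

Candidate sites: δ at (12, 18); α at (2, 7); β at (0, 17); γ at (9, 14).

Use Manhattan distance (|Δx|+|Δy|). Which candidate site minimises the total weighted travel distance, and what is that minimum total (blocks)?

Total weighted distance at each candidate:
  δ (12, 18): total = 2745
  α (2, 7): total = 4670
  β (0, 17): total = 4730
  γ (9, 14): total = 2770
Minimum is at δ with total 2745 blocks.

δ, total 2745 blocks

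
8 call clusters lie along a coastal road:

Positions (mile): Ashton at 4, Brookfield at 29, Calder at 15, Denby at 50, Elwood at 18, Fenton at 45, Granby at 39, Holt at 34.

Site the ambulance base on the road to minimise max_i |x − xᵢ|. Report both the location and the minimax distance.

location 27, max distance 23

The 1-center on a line is the midpoint of the two extreme points: leftmost at 4, rightmost at 50.
Optimal location = (4 + 50)/2 = 27; maximum distance = (50 − 4)/2 = 23.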